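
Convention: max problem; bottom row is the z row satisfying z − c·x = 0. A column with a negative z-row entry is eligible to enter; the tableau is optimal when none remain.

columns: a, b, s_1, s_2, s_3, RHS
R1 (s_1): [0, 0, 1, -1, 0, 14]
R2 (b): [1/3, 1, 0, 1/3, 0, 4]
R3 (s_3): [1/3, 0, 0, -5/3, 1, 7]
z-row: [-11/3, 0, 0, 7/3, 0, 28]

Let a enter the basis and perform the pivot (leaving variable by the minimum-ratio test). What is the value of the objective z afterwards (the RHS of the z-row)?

72

Ratio test on column a — row 1: entry 0 ≤ 0; row 2: 4/(1/3) = 12; row 3: 7/(1/3) = 21. Minimum is 12 at row 2 (b leaves); pivot element 1/3.
Pivot on row 2; the z-row RHS becomes 28 − (-11/3)·12 = 72.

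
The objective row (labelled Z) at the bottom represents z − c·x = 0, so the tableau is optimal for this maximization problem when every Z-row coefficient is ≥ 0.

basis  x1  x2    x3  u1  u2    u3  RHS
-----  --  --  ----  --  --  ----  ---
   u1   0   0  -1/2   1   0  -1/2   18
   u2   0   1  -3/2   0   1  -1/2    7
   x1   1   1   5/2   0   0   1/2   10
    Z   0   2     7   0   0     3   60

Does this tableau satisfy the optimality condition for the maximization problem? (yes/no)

Every Z-row coefficient is ≥ 0, so the tableau is optimal.

yes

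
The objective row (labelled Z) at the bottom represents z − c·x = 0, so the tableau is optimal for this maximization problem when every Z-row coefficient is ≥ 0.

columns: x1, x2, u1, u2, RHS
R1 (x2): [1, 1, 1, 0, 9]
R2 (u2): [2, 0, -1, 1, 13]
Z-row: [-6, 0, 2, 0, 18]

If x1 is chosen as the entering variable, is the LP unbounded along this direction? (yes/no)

Column x1 has positive entries in row(s) 1, 2, so the ratio test bounds it — not unbounded.

no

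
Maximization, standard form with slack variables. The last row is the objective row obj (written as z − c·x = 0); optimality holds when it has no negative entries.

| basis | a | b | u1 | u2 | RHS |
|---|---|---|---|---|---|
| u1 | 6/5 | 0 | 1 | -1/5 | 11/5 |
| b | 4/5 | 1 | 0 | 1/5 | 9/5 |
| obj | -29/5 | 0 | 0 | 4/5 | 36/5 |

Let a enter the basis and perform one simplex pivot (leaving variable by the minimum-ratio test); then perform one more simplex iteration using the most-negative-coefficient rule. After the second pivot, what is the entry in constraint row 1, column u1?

1/2

Ratio test on column a — row 1: (11/5)/(6/5) = 11/6; row 2: (9/5)/(4/5) = 9/4. Minimum is 11/6 at row 1 (u1 leaves); pivot element 6/5.
Divide row 1 by 6/5; eliminate column a from the other rows.
Second iteration: most negative obj-row entry is -1/6 in column u2, so u2 enters.
Ratio test on column u2 — row 1: entry -1/6 ≤ 0; row 2: (1/3)/(1/3) = 1. Minimum is 1 at row 2 (b leaves); pivot element 1/3.
Divide row 2 by 1/3; eliminate column u2 from the other rows.
After both pivots, the entry at constraint row 1, column u1 is 1/2.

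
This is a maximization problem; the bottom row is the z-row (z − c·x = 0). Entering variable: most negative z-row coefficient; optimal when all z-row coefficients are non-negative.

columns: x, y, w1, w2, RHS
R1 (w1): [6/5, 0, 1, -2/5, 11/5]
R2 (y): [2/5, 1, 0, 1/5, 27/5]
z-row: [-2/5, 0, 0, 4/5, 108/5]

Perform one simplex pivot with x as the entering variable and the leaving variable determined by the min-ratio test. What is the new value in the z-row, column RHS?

67/3

Ratio test on column x — row 1: (11/5)/(6/5) = 11/6; row 2: (27/5)/(2/5) = 27/2. Minimum is 11/6 at row 1 (w1 leaves); pivot element 6/5.
Divide row 1 by 6/5; eliminate column x from the other rows.
z-row update in column RHS: 108/5 − (-2/5)·(11/6) = 67/3.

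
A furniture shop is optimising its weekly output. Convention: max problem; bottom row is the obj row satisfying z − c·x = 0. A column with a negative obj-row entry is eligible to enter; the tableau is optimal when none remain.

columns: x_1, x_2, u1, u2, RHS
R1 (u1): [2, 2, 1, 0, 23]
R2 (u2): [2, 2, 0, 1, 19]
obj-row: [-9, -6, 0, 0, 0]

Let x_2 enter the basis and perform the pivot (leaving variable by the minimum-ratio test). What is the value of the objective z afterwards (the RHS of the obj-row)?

57

Ratio test on column x_2 — row 1: 23/2 = 23/2; row 2: 19/2 = 19/2. Minimum is 19/2 at row 2 (u2 leaves); pivot element 2.
Pivot on row 2; the obj-row RHS becomes 0 − (-6)·(19/2) = 57.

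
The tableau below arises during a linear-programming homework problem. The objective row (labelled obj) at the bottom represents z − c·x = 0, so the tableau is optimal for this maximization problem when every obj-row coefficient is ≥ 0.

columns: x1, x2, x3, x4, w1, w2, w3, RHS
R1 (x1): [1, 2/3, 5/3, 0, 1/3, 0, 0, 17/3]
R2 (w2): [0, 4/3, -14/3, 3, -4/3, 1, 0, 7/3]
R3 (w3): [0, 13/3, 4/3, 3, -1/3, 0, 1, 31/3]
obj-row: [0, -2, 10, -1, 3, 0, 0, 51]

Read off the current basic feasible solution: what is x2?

0

x2 is not in the basis, so in the current basic feasible solution x2 = 0.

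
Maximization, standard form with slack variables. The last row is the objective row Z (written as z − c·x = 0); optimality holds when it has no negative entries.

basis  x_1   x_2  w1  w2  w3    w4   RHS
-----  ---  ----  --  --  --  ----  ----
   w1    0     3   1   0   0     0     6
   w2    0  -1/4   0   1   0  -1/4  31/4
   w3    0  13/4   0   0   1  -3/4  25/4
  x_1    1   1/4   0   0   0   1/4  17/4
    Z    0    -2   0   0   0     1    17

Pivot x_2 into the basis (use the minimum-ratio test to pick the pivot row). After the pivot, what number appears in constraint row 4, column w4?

4/13

Ratio test on column x_2 — row 1: 6/3 = 2; row 2: entry -1/4 ≤ 0; row 3: (25/4)/(13/4) = 25/13; row 4: (17/4)/(1/4) = 17. Minimum is 25/13 at row 3 (w3 leaves); pivot element 13/4.
Divide row 3 by 13/4; eliminate column x_2 from the other rows.
Row 4 update in column w4: 1/4 − (1/4)·(-3/13) = 4/13.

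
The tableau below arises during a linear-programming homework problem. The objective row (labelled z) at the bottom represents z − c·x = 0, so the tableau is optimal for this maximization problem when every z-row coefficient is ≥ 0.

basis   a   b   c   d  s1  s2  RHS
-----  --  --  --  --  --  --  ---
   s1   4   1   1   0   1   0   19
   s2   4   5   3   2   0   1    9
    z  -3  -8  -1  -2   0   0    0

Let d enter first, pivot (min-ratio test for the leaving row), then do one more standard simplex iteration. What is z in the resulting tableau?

Ratio test on column d — row 1: entry 0 ≤ 0; row 2: 9/2 = 9/2. Minimum is 9/2 at row 2 (s2 leaves); pivot element 2.
Pivot on row 2; the z-row RHS becomes 0 − (-2)·(9/2) = 9.
Next entering variable (most negative z-row entry -3): b.
Ratio test on column b — row 1: 19/1 = 19; row 2: (9/2)/(5/2) = 9/5. Minimum is 9/5 at row 2 (d leaves); pivot element 5/2.
After the second pivot the z-row RHS is 9 − (-3)·(9/5) = 72/5.

72/5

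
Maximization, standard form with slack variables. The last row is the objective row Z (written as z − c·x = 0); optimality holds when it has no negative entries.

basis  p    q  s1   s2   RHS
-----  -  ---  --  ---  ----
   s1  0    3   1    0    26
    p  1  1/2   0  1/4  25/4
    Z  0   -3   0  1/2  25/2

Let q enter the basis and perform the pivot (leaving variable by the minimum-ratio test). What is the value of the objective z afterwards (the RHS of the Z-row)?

Ratio test on column q — row 1: 26/3 = 26/3; row 2: (25/4)/(1/2) = 25/2. Minimum is 26/3 at row 1 (s1 leaves); pivot element 3.
Pivot on row 1; the Z-row RHS becomes 25/2 − (-3)·(26/3) = 77/2.

77/2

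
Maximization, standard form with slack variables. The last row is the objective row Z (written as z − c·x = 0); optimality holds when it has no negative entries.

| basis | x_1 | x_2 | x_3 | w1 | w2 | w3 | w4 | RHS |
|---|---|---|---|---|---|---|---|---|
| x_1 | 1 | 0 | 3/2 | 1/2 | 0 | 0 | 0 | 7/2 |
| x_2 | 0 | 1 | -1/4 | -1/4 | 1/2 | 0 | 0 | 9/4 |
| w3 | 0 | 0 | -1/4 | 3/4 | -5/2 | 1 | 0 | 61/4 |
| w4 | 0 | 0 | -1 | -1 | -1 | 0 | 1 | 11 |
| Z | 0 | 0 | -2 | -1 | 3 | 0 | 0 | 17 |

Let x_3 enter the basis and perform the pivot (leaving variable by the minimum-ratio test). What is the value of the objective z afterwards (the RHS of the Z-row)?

Ratio test on column x_3 — row 1: (7/2)/(3/2) = 7/3; row 2: entry -1/4 ≤ 0; row 3: entry -1/4 ≤ 0; row 4: entry -1 ≤ 0. Minimum is 7/3 at row 1 (x_1 leaves); pivot element 3/2.
Pivot on row 1; the Z-row RHS becomes 17 − (-2)·(7/3) = 65/3.

65/3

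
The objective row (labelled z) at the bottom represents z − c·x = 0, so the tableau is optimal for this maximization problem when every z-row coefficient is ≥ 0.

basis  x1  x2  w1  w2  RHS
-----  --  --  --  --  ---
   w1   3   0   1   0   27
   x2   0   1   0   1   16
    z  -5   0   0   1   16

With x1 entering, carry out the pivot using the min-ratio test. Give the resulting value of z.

Ratio test on column x1 — row 1: 27/3 = 9; row 2: entry 0 ≤ 0. Minimum is 9 at row 1 (w1 leaves); pivot element 3.
Pivot on row 1; the z-row RHS becomes 16 − (-5)·9 = 61.

61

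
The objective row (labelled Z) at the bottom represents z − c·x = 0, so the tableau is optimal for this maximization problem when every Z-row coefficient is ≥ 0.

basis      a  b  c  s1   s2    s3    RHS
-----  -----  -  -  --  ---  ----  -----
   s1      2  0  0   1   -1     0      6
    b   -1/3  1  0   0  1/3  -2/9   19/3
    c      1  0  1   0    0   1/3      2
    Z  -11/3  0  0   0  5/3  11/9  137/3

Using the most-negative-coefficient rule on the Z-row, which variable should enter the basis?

Negative Z-row entries: a: -11/3.
The most negative is -11/3 in column a, so a enters.

a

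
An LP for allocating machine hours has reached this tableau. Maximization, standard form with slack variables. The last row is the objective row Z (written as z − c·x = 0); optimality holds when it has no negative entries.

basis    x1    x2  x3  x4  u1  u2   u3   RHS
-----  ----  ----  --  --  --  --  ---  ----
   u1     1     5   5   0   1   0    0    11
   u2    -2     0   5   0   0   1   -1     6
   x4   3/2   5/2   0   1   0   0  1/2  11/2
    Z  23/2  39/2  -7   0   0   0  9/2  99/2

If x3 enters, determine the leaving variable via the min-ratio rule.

Column x3 entries and ratios — u1: 11/5 = 11/5; u2: 6/5 = 6/5; x4: 0 ≤ 0, skip.
Smallest ratio is 6/5 in the row of u2, so u2 leaves.

u2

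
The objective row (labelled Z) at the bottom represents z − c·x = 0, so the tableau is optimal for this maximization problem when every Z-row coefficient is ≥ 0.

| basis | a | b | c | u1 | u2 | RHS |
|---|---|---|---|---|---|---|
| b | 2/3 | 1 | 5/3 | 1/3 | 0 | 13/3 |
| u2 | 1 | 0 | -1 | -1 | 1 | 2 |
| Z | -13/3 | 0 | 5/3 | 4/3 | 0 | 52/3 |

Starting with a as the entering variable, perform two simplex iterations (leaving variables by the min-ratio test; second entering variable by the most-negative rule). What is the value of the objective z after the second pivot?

35

Ratio test on column a — row 1: (13/3)/(2/3) = 13/2; row 2: 2/1 = 2. Minimum is 2 at row 2 (u2 leaves); pivot element 1.
Pivot on row 2; the Z-row RHS becomes 52/3 − (-13/3)·2 = 26.
Next entering variable (most negative Z-row entry -3): u1.
Ratio test on column u1 — row 1: 3/1 = 3; row 2: entry -1 ≤ 0. Minimum is 3 at row 1 (b leaves); pivot element 1.
After the second pivot the Z-row RHS is 26 − (-3)·3 = 35.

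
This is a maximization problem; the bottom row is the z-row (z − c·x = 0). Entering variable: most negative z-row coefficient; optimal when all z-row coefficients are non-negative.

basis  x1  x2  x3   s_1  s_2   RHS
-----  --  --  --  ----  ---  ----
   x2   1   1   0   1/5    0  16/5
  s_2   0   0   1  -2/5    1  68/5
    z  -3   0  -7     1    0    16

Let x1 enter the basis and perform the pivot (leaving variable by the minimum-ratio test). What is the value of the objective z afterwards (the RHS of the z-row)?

Ratio test on column x1 — row 1: (16/5)/1 = 16/5; row 2: entry 0 ≤ 0. Minimum is 16/5 at row 1 (x2 leaves); pivot element 1.
Pivot on row 1; the z-row RHS becomes 16 − (-3)·(16/5) = 128/5.

128/5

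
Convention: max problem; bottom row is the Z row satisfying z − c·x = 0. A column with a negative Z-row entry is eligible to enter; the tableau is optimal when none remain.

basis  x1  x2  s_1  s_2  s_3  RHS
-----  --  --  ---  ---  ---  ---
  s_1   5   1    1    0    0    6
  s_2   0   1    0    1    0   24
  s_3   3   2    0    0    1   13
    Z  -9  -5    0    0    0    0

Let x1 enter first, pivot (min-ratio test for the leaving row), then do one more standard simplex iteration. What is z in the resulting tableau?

Ratio test on column x1 — row 1: 6/5 = 6/5; row 2: entry 0 ≤ 0; row 3: 13/3 = 13/3. Minimum is 6/5 at row 1 (s_1 leaves); pivot element 5.
Pivot on row 1; the Z-row RHS becomes 0 − (-9)·(6/5) = 54/5.
Next entering variable (most negative Z-row entry -16/5): x2.
Ratio test on column x2 — row 1: (6/5)/(1/5) = 6; row 2: 24/1 = 24; row 3: (47/5)/(7/5) = 47/7. Minimum is 6 at row 1 (x1 leaves); pivot element 1/5.
After the second pivot the Z-row RHS is 54/5 − (-16/5)·6 = 30.

30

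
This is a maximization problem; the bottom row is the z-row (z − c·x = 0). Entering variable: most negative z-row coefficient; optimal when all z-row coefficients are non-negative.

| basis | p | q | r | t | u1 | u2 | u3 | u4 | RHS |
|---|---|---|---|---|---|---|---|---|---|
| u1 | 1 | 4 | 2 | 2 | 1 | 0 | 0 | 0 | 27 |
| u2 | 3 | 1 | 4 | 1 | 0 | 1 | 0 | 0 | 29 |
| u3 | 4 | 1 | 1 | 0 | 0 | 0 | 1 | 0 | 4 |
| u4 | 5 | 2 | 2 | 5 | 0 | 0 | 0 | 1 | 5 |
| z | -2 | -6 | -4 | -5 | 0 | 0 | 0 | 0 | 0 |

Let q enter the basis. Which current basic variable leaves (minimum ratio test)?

Column q entries and ratios — u1: 27/4 = 27/4; u2: 29/1 = 29; u3: 4/1 = 4; u4: 5/2 = 5/2.
Smallest ratio is 5/2 in the row of u4, so u4 leaves.

u4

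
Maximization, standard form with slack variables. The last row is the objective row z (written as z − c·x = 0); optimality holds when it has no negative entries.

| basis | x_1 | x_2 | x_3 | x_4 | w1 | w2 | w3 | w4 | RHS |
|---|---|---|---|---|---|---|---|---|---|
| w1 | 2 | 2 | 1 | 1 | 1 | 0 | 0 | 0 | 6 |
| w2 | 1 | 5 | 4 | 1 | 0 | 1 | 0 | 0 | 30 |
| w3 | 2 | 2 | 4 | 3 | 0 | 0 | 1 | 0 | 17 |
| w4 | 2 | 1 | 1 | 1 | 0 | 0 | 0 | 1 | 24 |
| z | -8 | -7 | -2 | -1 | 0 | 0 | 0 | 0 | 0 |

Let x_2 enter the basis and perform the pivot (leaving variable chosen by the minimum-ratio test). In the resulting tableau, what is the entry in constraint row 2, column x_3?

Ratio test on column x_2 — row 1: 6/2 = 3; row 2: 30/5 = 6; row 3: 17/2 = 17/2; row 4: 24/1 = 24. Minimum is 3 at row 1 (w1 leaves); pivot element 2.
Divide row 1 by 2; eliminate column x_2 from the other rows.
Row 2 update in column x_3: 4 − 5·(1/2) = 3/2.

3/2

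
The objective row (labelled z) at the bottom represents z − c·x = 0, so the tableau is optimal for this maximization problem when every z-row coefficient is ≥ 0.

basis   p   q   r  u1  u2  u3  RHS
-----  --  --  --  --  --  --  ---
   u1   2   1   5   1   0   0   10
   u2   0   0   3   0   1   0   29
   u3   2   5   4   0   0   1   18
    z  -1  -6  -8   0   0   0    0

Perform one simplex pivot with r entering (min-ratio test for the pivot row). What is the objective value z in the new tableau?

Ratio test on column r — row 1: 10/5 = 2; row 2: 29/3 = 29/3; row 3: 18/4 = 9/2. Minimum is 2 at row 1 (u1 leaves); pivot element 5.
Pivot on row 1; the z-row RHS becomes 0 − (-8)·2 = 16.

16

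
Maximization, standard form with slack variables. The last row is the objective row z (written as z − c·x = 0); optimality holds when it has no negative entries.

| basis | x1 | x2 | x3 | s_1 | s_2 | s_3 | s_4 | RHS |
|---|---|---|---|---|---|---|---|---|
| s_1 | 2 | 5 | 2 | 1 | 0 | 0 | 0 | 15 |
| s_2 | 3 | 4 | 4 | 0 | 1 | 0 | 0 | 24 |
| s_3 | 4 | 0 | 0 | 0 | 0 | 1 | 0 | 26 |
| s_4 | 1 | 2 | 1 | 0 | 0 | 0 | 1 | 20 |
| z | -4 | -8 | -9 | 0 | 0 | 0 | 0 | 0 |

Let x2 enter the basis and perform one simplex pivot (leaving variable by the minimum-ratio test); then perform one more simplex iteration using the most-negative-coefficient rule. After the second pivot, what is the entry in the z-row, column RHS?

Ratio test on column x2 — row 1: 15/5 = 3; row 2: 24/4 = 6; row 3: entry 0 ≤ 0; row 4: 20/2 = 10. Minimum is 3 at row 1 (s_1 leaves); pivot element 5.
Divide row 1 by 5; eliminate column x2 from the other rows.
Second iteration: most negative z-row entry is -29/5 in column x3, so x3 enters.
Ratio test on column x3 — row 1: 3/(2/5) = 15/2; row 2: 12/(12/5) = 5; row 3: entry 0 ≤ 0; row 4: 14/(1/5) = 70. Minimum is 5 at row 2 (s_2 leaves); pivot element 12/5.
Divide row 2 by 12/5; eliminate column x3 from the other rows.
After both pivots, the entry at the z-row, column RHS is 53.

53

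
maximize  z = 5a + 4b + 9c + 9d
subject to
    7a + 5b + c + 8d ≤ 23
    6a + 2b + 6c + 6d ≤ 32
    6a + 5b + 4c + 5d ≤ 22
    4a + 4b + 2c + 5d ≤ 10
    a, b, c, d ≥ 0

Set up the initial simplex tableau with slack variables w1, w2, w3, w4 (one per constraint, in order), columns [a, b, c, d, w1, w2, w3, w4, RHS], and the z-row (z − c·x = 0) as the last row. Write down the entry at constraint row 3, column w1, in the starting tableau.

0

Slack w1 belongs to constraint 1; its column is the unit vector e_1, so the entry in row 3 is 0.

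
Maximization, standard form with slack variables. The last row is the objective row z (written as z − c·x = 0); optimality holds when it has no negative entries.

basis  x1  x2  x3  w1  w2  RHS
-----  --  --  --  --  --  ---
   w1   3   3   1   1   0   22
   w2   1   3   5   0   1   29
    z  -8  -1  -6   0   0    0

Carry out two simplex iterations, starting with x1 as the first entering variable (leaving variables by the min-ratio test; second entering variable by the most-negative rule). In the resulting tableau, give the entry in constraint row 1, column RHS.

Ratio test on column x1 — row 1: 22/3 = 22/3; row 2: 29/1 = 29. Minimum is 22/3 at row 1 (w1 leaves); pivot element 3.
Divide row 1 by 3; eliminate column x1 from the other rows.
Second iteration: most negative z-row entry is -10/3 in column x3, so x3 enters.
Ratio test on column x3 — row 1: (22/3)/(1/3) = 22; row 2: (65/3)/(14/3) = 65/14. Minimum is 65/14 at row 2 (w2 leaves); pivot element 14/3.
Divide row 2 by 14/3; eliminate column x3 from the other rows.
After both pivots, the entry at constraint row 1, column RHS is 81/14.

81/14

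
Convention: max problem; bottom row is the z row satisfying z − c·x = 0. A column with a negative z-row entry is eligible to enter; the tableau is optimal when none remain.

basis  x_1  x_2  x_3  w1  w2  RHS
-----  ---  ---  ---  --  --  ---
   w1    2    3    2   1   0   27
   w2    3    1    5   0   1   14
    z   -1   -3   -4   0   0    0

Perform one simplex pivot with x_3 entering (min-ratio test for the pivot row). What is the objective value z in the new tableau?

56/5

Ratio test on column x_3 — row 1: 27/2 = 27/2; row 2: 14/5 = 14/5. Minimum is 14/5 at row 2 (w2 leaves); pivot element 5.
Pivot on row 2; the z-row RHS becomes 0 − (-4)·(14/5) = 56/5.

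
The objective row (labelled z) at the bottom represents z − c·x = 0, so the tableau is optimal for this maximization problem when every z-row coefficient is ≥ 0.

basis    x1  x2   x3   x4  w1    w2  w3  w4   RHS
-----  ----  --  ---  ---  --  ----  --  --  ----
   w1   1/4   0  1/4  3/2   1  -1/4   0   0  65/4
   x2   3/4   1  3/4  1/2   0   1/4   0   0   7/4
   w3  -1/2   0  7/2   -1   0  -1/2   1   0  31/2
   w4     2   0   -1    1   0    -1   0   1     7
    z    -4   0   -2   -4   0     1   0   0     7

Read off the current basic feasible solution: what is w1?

65/4

w1 is basic (row 1); its value is the RHS of that row, 65/4.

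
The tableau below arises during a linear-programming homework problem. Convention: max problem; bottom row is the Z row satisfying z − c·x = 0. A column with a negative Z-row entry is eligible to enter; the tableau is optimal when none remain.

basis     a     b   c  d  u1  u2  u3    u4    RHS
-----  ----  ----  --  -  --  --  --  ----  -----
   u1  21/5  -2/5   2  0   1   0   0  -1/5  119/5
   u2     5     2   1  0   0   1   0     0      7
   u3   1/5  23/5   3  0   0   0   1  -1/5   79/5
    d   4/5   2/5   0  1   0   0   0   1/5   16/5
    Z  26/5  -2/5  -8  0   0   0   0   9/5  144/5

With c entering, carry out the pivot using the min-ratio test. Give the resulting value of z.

Ratio test on column c — row 1: (119/5)/2 = 119/10; row 2: 7/1 = 7; row 3: (79/5)/3 = 79/15; row 4: entry 0 ≤ 0. Minimum is 79/15 at row 3 (u3 leaves); pivot element 3.
Pivot on row 3; the Z-row RHS becomes 144/5 − (-8)·(79/15) = 1064/15.

1064/15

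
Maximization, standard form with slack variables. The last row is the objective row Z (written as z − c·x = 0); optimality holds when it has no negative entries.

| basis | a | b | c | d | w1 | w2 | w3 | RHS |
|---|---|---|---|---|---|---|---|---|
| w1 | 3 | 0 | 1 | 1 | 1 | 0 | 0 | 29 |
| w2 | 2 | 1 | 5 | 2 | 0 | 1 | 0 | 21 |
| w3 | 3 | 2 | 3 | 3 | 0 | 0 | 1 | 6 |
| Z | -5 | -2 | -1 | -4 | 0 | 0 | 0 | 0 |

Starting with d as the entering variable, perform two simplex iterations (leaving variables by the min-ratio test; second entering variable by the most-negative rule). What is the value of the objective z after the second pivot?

10

Ratio test on column d — row 1: 29/1 = 29; row 2: 21/2 = 21/2; row 3: 6/3 = 2. Minimum is 2 at row 3 (w3 leaves); pivot element 3.
Pivot on row 3; the Z-row RHS becomes 0 − (-4)·2 = 8.
Next entering variable (most negative Z-row entry -1): a.
Ratio test on column a — row 1: 27/2 = 27/2; row 2: entry 0 ≤ 0; row 3: 2/1 = 2. Minimum is 2 at row 3 (d leaves); pivot element 1.
After the second pivot the Z-row RHS is 8 − (-1)·2 = 10.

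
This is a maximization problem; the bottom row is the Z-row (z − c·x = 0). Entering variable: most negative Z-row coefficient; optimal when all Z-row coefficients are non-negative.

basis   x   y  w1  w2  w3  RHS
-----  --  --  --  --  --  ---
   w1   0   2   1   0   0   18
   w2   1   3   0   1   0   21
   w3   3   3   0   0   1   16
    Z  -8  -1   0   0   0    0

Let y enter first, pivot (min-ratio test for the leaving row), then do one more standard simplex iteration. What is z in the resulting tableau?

128/3

Ratio test on column y — row 1: 18/2 = 9; row 2: 21/3 = 7; row 3: 16/3 = 16/3. Minimum is 16/3 at row 3 (w3 leaves); pivot element 3.
Pivot on row 3; the Z-row RHS becomes 0 − (-1)·(16/3) = 16/3.
Next entering variable (most negative Z-row entry -7): x.
Ratio test on column x — row 1: entry -2 ≤ 0; row 2: entry -2 ≤ 0; row 3: (16/3)/1 = 16/3. Minimum is 16/3 at row 3 (y leaves); pivot element 1.
After the second pivot the Z-row RHS is 16/3 − (-7)·(16/3) = 128/3.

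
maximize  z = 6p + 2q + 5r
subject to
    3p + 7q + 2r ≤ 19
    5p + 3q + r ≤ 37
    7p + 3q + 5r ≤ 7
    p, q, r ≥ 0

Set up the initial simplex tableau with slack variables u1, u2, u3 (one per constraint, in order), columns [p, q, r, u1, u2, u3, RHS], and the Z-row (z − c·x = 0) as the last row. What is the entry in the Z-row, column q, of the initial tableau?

-2

The Z-row carries the negated objective coefficients: the q entry is -2.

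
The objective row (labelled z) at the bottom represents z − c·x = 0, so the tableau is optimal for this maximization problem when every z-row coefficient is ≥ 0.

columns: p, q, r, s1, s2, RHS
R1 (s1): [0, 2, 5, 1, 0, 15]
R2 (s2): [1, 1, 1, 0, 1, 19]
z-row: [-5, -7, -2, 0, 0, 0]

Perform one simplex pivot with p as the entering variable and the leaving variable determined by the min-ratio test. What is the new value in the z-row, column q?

Ratio test on column p — row 1: entry 0 ≤ 0; row 2: 19/1 = 19. Minimum is 19 at row 2 (s2 leaves); pivot element 1.
Divide row 2 by 1; eliminate column p from the other rows.
z-row update in column q: -7 − (-5)·1 = -2.

-2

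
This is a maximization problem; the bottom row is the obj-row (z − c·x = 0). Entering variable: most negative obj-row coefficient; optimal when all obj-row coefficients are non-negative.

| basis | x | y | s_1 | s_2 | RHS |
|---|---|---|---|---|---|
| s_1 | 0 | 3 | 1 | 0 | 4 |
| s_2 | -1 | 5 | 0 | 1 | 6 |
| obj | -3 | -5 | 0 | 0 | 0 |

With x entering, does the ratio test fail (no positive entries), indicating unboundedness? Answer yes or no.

Every constraint-row entry in column x is ≤ 0, so increasing x is unbounded.

yes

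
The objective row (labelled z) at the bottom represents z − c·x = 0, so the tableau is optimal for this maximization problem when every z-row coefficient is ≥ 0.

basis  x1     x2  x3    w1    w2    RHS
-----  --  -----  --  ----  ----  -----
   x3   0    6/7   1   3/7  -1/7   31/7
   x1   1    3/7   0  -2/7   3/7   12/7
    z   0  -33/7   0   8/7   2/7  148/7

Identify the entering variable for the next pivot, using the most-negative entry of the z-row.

x2

Negative z-row entries: x2: -33/7.
The most negative is -33/7 in column x2, so x2 enters.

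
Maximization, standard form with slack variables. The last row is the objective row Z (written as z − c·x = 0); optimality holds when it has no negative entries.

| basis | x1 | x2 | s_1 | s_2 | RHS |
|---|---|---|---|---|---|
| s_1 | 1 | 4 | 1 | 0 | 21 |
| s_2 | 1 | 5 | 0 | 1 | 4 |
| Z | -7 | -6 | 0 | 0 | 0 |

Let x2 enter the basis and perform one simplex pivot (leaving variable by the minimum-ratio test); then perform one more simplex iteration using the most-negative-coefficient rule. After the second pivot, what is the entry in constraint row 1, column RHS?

17

Ratio test on column x2 — row 1: 21/4 = 21/4; row 2: 4/5 = 4/5. Minimum is 4/5 at row 2 (s_2 leaves); pivot element 5.
Divide row 2 by 5; eliminate column x2 from the other rows.
Second iteration: most negative Z-row entry is -29/5 in column x1, so x1 enters.
Ratio test on column x1 — row 1: (89/5)/(1/5) = 89; row 2: (4/5)/(1/5) = 4. Minimum is 4 at row 2 (x2 leaves); pivot element 1/5.
Divide row 2 by 1/5; eliminate column x1 from the other rows.
After both pivots, the entry at constraint row 1, column RHS is 17.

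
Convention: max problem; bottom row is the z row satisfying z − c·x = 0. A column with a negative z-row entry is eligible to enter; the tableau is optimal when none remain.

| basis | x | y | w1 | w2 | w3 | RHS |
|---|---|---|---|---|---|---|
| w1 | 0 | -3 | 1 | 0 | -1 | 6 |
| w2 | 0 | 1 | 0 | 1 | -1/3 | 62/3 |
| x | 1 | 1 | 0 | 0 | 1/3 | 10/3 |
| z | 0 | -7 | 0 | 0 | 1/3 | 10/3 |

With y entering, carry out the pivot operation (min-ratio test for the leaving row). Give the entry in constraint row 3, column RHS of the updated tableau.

10/3

Ratio test on column y — row 1: entry -3 ≤ 0; row 2: (62/3)/1 = 62/3; row 3: (10/3)/1 = 10/3. Minimum is 10/3 at row 3 (x leaves); pivot element 1.
Divide row 3 by 1; eliminate column y from the other rows.
In the new row 3, the RHS entry is the old entry divided by the pivot: (10/3)/1 = 10/3.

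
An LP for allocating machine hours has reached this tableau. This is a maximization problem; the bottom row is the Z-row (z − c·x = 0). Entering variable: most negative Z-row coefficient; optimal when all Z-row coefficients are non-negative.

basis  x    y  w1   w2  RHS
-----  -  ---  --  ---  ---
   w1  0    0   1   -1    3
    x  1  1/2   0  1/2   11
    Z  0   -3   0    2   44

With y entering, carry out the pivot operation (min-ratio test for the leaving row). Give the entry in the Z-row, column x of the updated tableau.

Ratio test on column y — row 1: entry 0 ≤ 0; row 2: 11/(1/2) = 22. Minimum is 22 at row 2 (x leaves); pivot element 1/2.
Divide row 2 by 1/2; eliminate column y from the other rows.
Z-row update in column x: 0 − (-3)·2 = 6.

6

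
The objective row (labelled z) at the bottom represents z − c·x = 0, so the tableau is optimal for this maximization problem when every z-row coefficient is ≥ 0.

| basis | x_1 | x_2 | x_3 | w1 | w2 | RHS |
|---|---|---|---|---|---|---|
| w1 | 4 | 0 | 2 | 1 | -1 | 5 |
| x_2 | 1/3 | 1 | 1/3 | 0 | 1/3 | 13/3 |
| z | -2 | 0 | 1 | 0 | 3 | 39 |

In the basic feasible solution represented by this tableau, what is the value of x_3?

x_3 is not in the basis, so in the current basic feasible solution x_3 = 0.

0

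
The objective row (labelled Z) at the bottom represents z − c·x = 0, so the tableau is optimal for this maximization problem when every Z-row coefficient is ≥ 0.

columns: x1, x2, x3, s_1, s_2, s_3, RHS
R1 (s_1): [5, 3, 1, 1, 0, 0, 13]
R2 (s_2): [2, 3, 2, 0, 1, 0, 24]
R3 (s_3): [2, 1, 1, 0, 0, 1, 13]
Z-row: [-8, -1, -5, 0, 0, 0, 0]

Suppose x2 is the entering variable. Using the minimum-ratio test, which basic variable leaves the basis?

s_1

Column x2 entries and ratios — s_1: 13/3 = 13/3; s_2: 24/3 = 8; s_3: 13/1 = 13.
Smallest ratio is 13/3 in the row of s_1, so s_1 leaves.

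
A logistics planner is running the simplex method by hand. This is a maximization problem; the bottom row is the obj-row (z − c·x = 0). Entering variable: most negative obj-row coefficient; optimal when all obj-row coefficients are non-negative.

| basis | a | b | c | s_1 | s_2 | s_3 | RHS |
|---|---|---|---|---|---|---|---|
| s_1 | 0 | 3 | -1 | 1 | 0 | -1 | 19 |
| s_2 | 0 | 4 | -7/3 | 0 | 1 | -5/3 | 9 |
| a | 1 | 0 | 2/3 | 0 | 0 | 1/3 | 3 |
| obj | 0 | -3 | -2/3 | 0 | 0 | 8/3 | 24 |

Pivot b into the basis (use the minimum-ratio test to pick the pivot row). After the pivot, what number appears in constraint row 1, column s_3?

Ratio test on column b — row 1: 19/3 = 19/3; row 2: 9/4 = 9/4; row 3: entry 0 ≤ 0. Minimum is 9/4 at row 2 (s_2 leaves); pivot element 4.
Divide row 2 by 4; eliminate column b from the other rows.
Row 1 update in column s_3: -1 − 3·(-5/12) = 1/4.

1/4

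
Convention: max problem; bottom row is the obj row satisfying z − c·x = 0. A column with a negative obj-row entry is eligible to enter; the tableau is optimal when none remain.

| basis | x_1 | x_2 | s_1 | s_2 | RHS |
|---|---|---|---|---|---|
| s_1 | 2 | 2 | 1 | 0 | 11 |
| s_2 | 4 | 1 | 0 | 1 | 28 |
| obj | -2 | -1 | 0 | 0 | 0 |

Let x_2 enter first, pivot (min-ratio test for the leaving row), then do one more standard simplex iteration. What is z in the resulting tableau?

Ratio test on column x_2 — row 1: 11/2 = 11/2; row 2: 28/1 = 28. Minimum is 11/2 at row 1 (s_1 leaves); pivot element 2.
Pivot on row 1; the obj-row RHS becomes 0 − (-1)·(11/2) = 11/2.
Next entering variable (most negative obj-row entry -1): x_1.
Ratio test on column x_1 — row 1: (11/2)/1 = 11/2; row 2: (45/2)/3 = 15/2. Minimum is 11/2 at row 1 (x_2 leaves); pivot element 1.
After the second pivot the obj-row RHS is 11/2 − (-1)·(11/2) = 11.

11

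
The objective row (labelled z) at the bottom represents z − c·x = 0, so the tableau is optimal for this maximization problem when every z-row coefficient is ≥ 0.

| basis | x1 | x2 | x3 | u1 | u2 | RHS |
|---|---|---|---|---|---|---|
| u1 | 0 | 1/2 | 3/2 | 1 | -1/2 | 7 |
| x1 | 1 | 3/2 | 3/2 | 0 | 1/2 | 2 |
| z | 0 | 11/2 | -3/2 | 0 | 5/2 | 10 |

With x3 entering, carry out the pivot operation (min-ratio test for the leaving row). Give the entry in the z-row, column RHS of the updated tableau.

Ratio test on column x3 — row 1: 7/(3/2) = 14/3; row 2: 2/(3/2) = 4/3. Minimum is 4/3 at row 2 (x1 leaves); pivot element 3/2.
Divide row 2 by 3/2; eliminate column x3 from the other rows.
z-row update in column RHS: 10 − (-3/2)·(4/3) = 12.

12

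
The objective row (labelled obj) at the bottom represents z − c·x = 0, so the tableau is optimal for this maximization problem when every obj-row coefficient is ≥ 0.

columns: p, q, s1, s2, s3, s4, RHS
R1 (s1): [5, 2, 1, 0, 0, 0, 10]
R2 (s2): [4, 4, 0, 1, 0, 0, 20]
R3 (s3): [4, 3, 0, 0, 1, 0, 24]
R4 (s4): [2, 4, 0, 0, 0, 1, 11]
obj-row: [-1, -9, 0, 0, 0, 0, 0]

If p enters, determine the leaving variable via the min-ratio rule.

s1

Column p entries and ratios — s1: 10/5 = 2; s2: 20/4 = 5; s3: 24/4 = 6; s4: 11/2 = 11/2.
Smallest ratio is 2 in the row of s1, so s1 leaves.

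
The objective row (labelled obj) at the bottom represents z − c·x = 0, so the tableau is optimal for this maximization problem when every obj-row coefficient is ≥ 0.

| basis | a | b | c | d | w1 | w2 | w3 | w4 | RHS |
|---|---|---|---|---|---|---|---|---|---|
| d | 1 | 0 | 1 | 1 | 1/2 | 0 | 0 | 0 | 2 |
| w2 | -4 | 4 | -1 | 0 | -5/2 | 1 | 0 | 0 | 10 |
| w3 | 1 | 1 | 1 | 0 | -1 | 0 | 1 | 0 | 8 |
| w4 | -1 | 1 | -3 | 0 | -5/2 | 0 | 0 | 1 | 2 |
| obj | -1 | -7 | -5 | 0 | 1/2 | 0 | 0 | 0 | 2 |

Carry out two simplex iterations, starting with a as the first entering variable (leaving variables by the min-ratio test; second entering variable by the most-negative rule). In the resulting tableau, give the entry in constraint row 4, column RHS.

4

Ratio test on column a — row 1: 2/1 = 2; row 2: entry -4 ≤ 0; row 3: 8/1 = 8; row 4: entry -1 ≤ 0. Minimum is 2 at row 1 (d leaves); pivot element 1.
Divide row 1 by 1; eliminate column a from the other rows.
Second iteration: most negative obj-row entry is -7 in column b, so b enters.
Ratio test on column b — row 1: entry 0 ≤ 0; row 2: 18/4 = 9/2; row 3: 6/1 = 6; row 4: 4/1 = 4. Minimum is 4 at row 4 (w4 leaves); pivot element 1.
Divide row 4 by 1; eliminate column b from the other rows.
After both pivots, the entry at constraint row 4, column RHS is 4.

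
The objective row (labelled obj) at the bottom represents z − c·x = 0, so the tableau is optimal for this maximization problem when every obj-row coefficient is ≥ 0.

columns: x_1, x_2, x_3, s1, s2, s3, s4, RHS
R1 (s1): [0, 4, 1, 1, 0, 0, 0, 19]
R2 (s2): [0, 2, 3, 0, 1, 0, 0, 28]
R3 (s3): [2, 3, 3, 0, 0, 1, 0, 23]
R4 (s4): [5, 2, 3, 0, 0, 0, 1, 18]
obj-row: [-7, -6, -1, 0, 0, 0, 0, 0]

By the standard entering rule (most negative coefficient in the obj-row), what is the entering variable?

x_1

Negative obj-row entries: x_1: -7, x_2: -6, x_3: -1.
The most negative is -7 in column x_1, so x_1 enters.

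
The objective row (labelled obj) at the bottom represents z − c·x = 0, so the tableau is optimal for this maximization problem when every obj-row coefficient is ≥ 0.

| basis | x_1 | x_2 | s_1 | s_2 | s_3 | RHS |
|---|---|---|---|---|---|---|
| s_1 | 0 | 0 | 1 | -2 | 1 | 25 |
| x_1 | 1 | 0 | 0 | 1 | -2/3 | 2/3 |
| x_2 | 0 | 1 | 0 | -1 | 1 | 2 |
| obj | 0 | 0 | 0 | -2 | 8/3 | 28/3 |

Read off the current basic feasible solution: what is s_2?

s_2 is not in the basis, so in the current basic feasible solution s_2 = 0.

0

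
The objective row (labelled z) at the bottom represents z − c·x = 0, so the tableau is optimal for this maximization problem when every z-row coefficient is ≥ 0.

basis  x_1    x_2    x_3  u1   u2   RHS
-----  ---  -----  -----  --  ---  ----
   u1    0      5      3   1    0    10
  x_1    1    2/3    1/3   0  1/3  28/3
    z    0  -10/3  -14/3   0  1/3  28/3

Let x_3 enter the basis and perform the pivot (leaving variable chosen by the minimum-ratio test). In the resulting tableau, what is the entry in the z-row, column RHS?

Ratio test on column x_3 — row 1: 10/3 = 10/3; row 2: (28/3)/(1/3) = 28. Minimum is 10/3 at row 1 (u1 leaves); pivot element 3.
Divide row 1 by 3; eliminate column x_3 from the other rows.
z-row update in column RHS: 28/3 − (-14/3)·(10/3) = 224/9.

224/9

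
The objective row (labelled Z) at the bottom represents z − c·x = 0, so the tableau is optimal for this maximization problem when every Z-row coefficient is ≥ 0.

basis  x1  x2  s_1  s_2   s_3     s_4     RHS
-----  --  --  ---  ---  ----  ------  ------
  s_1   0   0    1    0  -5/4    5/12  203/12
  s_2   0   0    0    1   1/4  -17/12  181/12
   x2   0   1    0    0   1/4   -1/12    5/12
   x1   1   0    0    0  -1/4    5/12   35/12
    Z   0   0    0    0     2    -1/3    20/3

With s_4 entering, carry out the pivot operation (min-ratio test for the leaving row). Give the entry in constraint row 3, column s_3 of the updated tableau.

1/5

Ratio test on column s_4 — row 1: (203/12)/(5/12) = 203/5; row 2: entry -17/12 ≤ 0; row 3: entry -1/12 ≤ 0; row 4: (35/12)/(5/12) = 7. Minimum is 7 at row 4 (x1 leaves); pivot element 5/12.
Divide row 4 by 5/12; eliminate column s_4 from the other rows.
Row 3 update in column s_3: 1/4 − (-1/12)·(-3/5) = 1/5.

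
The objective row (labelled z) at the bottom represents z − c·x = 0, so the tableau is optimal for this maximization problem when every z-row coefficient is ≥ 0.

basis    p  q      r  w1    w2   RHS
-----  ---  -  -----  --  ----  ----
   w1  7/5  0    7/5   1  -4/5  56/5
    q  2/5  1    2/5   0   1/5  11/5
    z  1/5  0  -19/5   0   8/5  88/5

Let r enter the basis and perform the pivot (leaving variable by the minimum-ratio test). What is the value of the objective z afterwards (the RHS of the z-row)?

Ratio test on column r — row 1: (56/5)/(7/5) = 8; row 2: (11/5)/(2/5) = 11/2. Minimum is 11/2 at row 2 (q leaves); pivot element 2/5.
Pivot on row 2; the z-row RHS becomes 88/5 − (-19/5)·(11/2) = 77/2.

77/2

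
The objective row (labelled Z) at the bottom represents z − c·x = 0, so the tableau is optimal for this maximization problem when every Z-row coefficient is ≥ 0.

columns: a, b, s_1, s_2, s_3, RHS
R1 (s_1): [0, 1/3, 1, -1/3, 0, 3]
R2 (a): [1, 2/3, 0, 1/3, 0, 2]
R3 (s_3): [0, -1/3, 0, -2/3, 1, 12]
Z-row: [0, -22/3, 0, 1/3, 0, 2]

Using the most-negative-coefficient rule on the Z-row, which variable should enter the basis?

Negative Z-row entries: b: -22/3.
The most negative is -22/3 in column b, so b enters.

b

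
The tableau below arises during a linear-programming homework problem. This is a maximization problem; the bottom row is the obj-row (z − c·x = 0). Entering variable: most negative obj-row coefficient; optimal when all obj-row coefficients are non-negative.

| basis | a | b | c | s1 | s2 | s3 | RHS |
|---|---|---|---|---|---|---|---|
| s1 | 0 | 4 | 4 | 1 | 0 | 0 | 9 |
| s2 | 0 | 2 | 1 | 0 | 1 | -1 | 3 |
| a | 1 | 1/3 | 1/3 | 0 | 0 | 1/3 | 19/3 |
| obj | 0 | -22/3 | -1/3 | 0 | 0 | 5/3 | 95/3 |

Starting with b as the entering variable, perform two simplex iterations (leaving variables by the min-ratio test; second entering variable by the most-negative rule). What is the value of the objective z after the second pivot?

Ratio test on column b — row 1: 9/4 = 9/4; row 2: 3/2 = 3/2; row 3: (19/3)/(1/3) = 19. Minimum is 3/2 at row 2 (s2 leaves); pivot element 2.
Pivot on row 2; the obj-row RHS becomes 95/3 − (-22/3)·(3/2) = 128/3.
Next entering variable (most negative obj-row entry -2): s3.
Ratio test on column s3 — row 1: 3/2 = 3/2; row 2: entry -1/2 ≤ 0; row 3: (35/6)/(1/2) = 35/3. Minimum is 3/2 at row 1 (s1 leaves); pivot element 2.
After the second pivot the obj-row RHS is 128/3 − (-2)·(3/2) = 137/3.

137/3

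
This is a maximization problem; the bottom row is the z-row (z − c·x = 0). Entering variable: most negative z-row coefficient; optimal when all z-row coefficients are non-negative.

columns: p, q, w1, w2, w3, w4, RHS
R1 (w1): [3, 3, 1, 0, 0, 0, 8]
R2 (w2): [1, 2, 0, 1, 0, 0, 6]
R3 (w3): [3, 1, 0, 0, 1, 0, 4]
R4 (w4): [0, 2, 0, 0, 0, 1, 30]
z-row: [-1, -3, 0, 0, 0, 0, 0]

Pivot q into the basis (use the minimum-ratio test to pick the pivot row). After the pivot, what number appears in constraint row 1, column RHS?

8/3

Ratio test on column q — row 1: 8/3 = 8/3; row 2: 6/2 = 3; row 3: 4/1 = 4; row 4: 30/2 = 15. Minimum is 8/3 at row 1 (w1 leaves); pivot element 3.
Divide row 1 by 3; eliminate column q from the other rows.
In the new row 1, the RHS entry is the old entry divided by the pivot: 8/3 = 8/3.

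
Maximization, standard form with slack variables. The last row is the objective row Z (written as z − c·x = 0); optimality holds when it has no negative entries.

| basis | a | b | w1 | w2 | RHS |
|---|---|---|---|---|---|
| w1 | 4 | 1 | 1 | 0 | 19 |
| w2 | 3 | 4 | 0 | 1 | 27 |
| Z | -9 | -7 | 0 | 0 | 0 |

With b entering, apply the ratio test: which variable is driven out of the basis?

w2

Column b entries and ratios — w1: 19/1 = 19; w2: 27/4 = 27/4.
Smallest ratio is 27/4 in the row of w2, so w2 leaves.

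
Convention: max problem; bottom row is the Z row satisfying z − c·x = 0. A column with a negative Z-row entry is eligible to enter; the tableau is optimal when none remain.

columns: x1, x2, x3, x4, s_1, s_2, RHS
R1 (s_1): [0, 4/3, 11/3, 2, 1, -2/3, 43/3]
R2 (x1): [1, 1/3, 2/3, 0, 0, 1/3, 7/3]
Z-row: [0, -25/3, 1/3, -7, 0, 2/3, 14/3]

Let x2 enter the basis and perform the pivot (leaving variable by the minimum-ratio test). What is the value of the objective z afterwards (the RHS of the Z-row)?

63

Ratio test on column x2 — row 1: (43/3)/(4/3) = 43/4; row 2: (7/3)/(1/3) = 7. Minimum is 7 at row 2 (x1 leaves); pivot element 1/3.
Pivot on row 2; the Z-row RHS becomes 14/3 − (-25/3)·7 = 63.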